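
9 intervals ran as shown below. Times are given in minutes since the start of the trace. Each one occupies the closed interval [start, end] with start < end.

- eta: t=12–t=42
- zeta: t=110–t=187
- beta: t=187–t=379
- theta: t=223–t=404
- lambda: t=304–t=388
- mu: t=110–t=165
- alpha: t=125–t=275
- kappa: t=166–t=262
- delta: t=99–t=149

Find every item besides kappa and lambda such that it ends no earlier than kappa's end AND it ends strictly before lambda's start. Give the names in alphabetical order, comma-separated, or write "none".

Conditions: its end is no earlier than kappa's end (X.end >= t=262) AND its end is strictly before lambda's start (X.end < t=304).
alpha: end t=275 >= t=262? ✓; end t=275 < t=304? ✓ → yes.
beta: end t=379 >= t=262? ✓; end t=379 < t=304? ✗ → no.
delta: end t=149 >= t=262? ✗; end t=149 < t=304? ✓ → no.
eta: end t=42 >= t=262? ✗; end t=42 < t=304? ✓ → no.
mu: end t=165 >= t=262? ✗; end t=165 < t=304? ✓ → no.
theta: end t=404 >= t=262? ✓; end t=404 < t=304? ✗ → no.
zeta: end t=187 >= t=262? ✗; end t=187 < t=304? ✓ → no.
Result: alpha.

alpha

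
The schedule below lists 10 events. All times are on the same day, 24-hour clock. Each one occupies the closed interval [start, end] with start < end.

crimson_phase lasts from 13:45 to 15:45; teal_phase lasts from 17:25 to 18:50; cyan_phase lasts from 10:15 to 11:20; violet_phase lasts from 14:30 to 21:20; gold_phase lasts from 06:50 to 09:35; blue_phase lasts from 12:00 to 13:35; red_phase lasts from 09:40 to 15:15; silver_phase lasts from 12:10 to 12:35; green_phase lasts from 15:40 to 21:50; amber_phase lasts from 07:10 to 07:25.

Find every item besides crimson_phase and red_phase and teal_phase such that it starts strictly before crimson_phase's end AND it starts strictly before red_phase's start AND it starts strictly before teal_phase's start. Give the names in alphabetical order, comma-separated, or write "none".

amber_phase, gold_phase

Conditions: its start is strictly before crimson_phase's end (X.start < 15:45) AND its start is strictly before red_phase's start (X.start < 09:40) AND its start is strictly before teal_phase's start (X.start < 17:25).
amber_phase: start 07:10 < 15:45? ✓; start 07:10 < 09:40? ✓; start 07:10 < 17:25? ✓ → yes.
blue_phase: start 12:00 < 15:45? ✓; start 12:00 < 09:40? ✗; start 12:00 < 17:25? ✓ → no.
cyan_phase: start 10:15 < 15:45? ✓; start 10:15 < 09:40? ✗; start 10:15 < 17:25? ✓ → no.
gold_phase: start 06:50 < 15:45? ✓; start 06:50 < 09:40? ✓; start 06:50 < 17:25? ✓ → yes.
green_phase: start 15:40 < 15:45? ✓; start 15:40 < 09:40? ✗; start 15:40 < 17:25? ✓ → no.
silver_phase: start 12:10 < 15:45? ✓; start 12:10 < 09:40? ✗; start 12:10 < 17:25? ✓ → no.
violet_phase: start 14:30 < 15:45? ✓; start 14:30 < 09:40? ✗; start 14:30 < 17:25? ✓ → no.
Result: amber_phase, gold_phase.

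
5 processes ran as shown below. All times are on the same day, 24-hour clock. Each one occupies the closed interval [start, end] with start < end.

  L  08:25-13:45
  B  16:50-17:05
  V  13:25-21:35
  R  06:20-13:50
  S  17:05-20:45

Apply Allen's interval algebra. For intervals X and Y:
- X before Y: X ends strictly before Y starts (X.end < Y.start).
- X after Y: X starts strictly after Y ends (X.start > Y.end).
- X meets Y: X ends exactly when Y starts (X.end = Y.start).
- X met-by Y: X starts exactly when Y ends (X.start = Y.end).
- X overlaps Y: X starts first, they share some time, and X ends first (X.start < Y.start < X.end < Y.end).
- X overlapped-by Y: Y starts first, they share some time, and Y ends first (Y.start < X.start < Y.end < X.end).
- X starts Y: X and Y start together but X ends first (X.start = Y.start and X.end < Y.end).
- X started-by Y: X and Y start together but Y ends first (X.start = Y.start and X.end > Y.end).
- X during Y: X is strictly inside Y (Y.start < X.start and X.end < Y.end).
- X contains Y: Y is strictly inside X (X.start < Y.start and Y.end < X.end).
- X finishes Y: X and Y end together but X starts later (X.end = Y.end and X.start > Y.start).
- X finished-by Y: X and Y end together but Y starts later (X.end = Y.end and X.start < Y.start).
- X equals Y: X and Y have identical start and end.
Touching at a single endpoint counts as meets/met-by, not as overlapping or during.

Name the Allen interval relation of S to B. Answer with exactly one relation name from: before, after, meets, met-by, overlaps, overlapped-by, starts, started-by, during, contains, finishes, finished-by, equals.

met-by

S = [17:05, 20:45]; B = [16:50, 17:05].
Compare endpoints: S.start > B.start, S.start = B.end, S.end > B.start, S.end > B.end.
That pattern is 'met-by'.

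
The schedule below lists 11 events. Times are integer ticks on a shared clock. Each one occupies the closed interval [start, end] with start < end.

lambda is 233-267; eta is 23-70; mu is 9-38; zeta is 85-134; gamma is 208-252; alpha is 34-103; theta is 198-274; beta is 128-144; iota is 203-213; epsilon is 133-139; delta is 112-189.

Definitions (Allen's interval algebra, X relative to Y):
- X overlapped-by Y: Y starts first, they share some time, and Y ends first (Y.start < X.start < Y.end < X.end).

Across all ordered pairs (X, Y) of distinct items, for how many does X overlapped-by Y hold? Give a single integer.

Checking all 110 ordered pairs for relation 'overlapped-by'; matching pairs in alphabetical order:
(alpha, eta): alpha overlapped-by eta ✓
(alpha, mu): alpha overlapped-by mu ✓
(beta, zeta): beta overlapped-by zeta ✓
(delta, zeta): delta overlapped-by zeta ✓
(epsilon, zeta): epsilon overlapped-by zeta ✓
(eta, mu): eta overlapped-by mu ✓
(gamma, iota): gamma overlapped-by iota ✓
(lambda, gamma): lambda overlapped-by gamma ✓
(zeta, alpha): zeta overlapped-by alpha ✓
Count: 9.

9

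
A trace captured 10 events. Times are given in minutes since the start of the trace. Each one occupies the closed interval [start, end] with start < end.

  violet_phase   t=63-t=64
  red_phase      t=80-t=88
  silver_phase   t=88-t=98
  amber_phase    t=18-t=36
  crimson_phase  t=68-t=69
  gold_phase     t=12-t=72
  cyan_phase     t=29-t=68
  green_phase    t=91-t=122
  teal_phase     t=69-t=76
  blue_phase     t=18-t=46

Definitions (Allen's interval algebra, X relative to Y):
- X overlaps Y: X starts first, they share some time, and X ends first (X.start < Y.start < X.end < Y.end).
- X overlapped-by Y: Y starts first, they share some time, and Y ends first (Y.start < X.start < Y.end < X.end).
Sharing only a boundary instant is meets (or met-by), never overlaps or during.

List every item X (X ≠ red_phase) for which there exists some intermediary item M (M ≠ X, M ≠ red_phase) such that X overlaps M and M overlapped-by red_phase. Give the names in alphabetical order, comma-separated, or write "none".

Target red_phase = [t=80, t=88].
Intermediaries M with M overlapped-by red_phase: none.
Union: none.

none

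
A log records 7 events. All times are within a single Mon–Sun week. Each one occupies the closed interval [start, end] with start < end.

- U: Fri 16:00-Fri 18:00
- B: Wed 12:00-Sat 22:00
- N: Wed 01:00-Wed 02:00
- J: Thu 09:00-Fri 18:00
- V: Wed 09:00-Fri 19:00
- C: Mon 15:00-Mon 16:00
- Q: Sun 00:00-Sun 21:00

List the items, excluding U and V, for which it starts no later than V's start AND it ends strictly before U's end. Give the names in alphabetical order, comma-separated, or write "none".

Conditions: its start is no later than V's start (X.start <= Wed 09:00) AND its end is strictly before U's end (X.end < Fri 18:00).
B: start Wed 12:00 <= Wed 09:00? ✗; end Sat 22:00 < Fri 18:00? ✗ → no.
C: start Mon 15:00 <= Wed 09:00? ✓; end Mon 16:00 < Fri 18:00? ✓ → yes.
J: start Thu 09:00 <= Wed 09:00? ✗; end Fri 18:00 < Fri 18:00? ✗ → no.
N: start Wed 01:00 <= Wed 09:00? ✓; end Wed 02:00 < Fri 18:00? ✓ → yes.
Q: start Sun 00:00 <= Wed 09:00? ✗; end Sun 21:00 < Fri 18:00? ✗ → no.
Result: C, N.

C, N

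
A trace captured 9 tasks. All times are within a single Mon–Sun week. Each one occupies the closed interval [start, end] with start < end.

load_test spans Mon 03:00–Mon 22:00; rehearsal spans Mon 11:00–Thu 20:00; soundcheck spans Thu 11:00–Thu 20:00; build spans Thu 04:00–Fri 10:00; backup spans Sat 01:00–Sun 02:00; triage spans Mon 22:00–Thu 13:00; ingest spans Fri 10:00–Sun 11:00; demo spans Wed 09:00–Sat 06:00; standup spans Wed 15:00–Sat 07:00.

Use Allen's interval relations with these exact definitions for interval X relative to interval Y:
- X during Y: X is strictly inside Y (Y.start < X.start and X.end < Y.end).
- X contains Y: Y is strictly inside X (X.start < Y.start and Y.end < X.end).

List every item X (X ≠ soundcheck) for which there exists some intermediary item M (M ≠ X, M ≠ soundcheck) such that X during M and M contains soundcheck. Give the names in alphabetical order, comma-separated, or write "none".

build

Target soundcheck = [Thu 11:00, Thu 20:00].
Intermediaries M with M contains soundcheck: build, demo, standup.
Via build — items with X during build: none.
Via demo — items with X during demo: build.
Via standup — items with X during standup: build.
Union: build.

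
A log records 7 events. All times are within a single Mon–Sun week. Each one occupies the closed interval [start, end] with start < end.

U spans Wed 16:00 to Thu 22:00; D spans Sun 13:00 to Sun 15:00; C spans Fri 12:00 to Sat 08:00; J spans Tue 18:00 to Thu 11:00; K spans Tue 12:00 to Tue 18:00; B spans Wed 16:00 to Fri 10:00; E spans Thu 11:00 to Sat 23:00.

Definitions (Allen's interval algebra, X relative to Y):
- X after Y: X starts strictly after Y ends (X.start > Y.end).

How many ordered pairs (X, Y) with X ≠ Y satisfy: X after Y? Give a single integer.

Checking all 42 ordered pairs for relation 'after'; matching pairs in alphabetical order:
(B, K): B after K ✓
(C, B): C after B ✓
(C, J): C after J ✓
(C, K): C after K ✓
(C, U): C after U ✓
(D, B): D after B ✓
(D, C): D after C ✓
(D, E): D after E ✓
(D, J): D after J ✓
(D, K): D after K ✓
(D, U): D after U ✓
(E, K): E after K ✓
(U, K): U after K ✓
Count: 13.

13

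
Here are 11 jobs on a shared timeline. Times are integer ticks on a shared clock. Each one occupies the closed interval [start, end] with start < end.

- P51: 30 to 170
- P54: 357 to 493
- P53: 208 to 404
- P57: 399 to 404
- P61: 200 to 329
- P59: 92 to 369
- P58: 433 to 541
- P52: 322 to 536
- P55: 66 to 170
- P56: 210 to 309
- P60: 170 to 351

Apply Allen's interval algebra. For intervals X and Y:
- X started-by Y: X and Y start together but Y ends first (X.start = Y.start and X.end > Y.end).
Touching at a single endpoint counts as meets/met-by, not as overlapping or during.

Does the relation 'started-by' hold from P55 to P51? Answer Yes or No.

P55 = [66, 170], P51 = [30, 170].
Actual relation of P55 to P51: finishes.
Asked whether 'started-by' holds → No.

No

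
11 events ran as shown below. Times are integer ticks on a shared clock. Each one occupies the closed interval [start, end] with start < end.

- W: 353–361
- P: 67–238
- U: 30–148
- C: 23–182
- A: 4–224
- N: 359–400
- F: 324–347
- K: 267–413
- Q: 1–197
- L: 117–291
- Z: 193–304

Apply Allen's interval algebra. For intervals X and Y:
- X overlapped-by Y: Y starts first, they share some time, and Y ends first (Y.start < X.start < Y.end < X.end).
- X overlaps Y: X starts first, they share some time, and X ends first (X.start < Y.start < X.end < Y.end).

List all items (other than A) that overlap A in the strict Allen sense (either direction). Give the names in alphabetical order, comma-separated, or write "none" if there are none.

L, P, Q, Z

Target A = [4, 224].
C [23, 182] → during → no.
F [324, 347] → after → no.
K [267, 413] → after → no.
L [117, 291] → overlapped-by → yes.
N [359, 400] → after → no.
P [67, 238] → overlapped-by → yes.
Q [1, 197] → overlaps → yes.
U [30, 148] → during → no.
W [353, 361] → after → no.
Z [193, 304] → overlapped-by → yes.
Result: L, P, Q, Z.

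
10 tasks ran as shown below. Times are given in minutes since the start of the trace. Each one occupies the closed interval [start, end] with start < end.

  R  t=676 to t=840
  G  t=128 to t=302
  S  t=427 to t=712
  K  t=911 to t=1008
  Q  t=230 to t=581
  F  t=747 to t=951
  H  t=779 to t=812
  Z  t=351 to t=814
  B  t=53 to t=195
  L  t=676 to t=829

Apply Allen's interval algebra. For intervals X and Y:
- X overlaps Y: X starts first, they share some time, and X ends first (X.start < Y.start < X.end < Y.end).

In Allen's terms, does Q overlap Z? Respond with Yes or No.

Yes

Q = [t=230, t=581], Z = [t=351, t=814].
Actual relation of Q to Z: overlaps.
Asked whether 'overlaps' holds → Yes.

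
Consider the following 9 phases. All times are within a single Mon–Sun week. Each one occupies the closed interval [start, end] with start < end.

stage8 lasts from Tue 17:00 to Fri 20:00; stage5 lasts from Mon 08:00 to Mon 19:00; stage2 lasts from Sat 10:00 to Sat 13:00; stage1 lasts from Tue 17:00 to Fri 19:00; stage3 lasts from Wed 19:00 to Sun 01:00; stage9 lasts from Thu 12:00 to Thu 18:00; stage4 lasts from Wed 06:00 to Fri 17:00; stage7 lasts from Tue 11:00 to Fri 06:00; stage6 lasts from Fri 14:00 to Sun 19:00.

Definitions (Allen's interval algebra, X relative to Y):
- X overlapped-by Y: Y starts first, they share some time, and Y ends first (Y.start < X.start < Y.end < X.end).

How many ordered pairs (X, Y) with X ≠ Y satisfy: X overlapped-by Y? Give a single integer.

11

Checking all 72 ordered pairs for relation 'overlapped-by'; matching pairs in alphabetical order:
(stage1, stage7): stage1 overlapped-by stage7 ✓
(stage3, stage1): stage3 overlapped-by stage1 ✓
(stage3, stage4): stage3 overlapped-by stage4 ✓
(stage3, stage7): stage3 overlapped-by stage7 ✓
(stage3, stage8): stage3 overlapped-by stage8 ✓
(stage4, stage7): stage4 overlapped-by stage7 ✓
(stage6, stage1): stage6 overlapped-by stage1 ✓
(stage6, stage3): stage6 overlapped-by stage3 ✓
(stage6, stage4): stage6 overlapped-by stage4 ✓
(stage6, stage8): stage6 overlapped-by stage8 ✓
(stage8, stage7): stage8 overlapped-by stage7 ✓
Count: 11.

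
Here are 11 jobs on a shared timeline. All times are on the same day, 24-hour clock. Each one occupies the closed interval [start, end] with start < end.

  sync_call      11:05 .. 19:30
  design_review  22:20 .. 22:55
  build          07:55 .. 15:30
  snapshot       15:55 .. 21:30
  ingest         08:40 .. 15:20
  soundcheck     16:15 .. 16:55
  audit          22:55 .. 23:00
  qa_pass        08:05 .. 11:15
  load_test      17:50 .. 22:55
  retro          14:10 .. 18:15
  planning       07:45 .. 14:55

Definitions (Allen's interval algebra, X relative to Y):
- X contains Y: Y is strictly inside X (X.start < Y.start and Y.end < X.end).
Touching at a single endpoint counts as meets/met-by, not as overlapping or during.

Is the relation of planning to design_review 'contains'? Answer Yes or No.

No

planning = [07:45, 14:55], design_review = [22:20, 22:55].
Actual relation of planning to design_review: before.
Asked whether 'contains' holds → No.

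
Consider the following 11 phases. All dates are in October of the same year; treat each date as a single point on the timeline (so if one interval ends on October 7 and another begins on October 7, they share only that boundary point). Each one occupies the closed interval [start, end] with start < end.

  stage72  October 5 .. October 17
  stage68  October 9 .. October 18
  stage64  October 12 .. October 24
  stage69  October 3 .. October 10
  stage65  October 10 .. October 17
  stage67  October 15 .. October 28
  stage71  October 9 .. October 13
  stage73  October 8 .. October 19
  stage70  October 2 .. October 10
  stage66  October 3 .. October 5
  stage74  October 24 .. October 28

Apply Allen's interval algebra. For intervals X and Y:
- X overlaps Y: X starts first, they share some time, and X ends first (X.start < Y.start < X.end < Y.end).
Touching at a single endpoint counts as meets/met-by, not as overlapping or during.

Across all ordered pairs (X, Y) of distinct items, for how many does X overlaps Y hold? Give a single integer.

21

Checking all 110 ordered pairs for relation 'overlaps'; matching pairs in alphabetical order:
(stage64, stage67): stage64 overlaps stage67 ✓
(stage65, stage64): stage65 overlaps stage64 ✓
(stage65, stage67): stage65 overlaps stage67 ✓
(stage68, stage64): stage68 overlaps stage64 ✓
(stage68, stage67): stage68 overlaps stage67 ✓
(stage69, stage68): stage69 overlaps stage68 ✓
(stage69, stage71): stage69 overlaps stage71 ✓
(stage69, stage72): stage69 overlaps stage72 ✓
(stage69, stage73): stage69 overlaps stage73 ✓
(stage70, stage68): stage70 overlaps stage68 ✓
(stage70, stage71): stage70 overlaps stage71 ✓
(stage70, stage72): stage70 overlaps stage72 ✓
(stage70, stage73): stage70 overlaps stage73 ✓
(stage71, stage64): stage71 overlaps stage64 ✓
(stage71, stage65): stage71 overlaps stage65 ✓
(stage72, stage64): stage72 overlaps stage64 ✓
(stage72, stage67): stage72 overlaps stage67 ✓
(stage72, stage68): stage72 overlaps stage68 ✓
(stage72, stage73): stage72 overlaps stage73 ✓
(stage73, stage64): stage73 overlaps stage64 ✓
(stage73, stage67): stage73 overlaps stage67 ✓
Count: 21.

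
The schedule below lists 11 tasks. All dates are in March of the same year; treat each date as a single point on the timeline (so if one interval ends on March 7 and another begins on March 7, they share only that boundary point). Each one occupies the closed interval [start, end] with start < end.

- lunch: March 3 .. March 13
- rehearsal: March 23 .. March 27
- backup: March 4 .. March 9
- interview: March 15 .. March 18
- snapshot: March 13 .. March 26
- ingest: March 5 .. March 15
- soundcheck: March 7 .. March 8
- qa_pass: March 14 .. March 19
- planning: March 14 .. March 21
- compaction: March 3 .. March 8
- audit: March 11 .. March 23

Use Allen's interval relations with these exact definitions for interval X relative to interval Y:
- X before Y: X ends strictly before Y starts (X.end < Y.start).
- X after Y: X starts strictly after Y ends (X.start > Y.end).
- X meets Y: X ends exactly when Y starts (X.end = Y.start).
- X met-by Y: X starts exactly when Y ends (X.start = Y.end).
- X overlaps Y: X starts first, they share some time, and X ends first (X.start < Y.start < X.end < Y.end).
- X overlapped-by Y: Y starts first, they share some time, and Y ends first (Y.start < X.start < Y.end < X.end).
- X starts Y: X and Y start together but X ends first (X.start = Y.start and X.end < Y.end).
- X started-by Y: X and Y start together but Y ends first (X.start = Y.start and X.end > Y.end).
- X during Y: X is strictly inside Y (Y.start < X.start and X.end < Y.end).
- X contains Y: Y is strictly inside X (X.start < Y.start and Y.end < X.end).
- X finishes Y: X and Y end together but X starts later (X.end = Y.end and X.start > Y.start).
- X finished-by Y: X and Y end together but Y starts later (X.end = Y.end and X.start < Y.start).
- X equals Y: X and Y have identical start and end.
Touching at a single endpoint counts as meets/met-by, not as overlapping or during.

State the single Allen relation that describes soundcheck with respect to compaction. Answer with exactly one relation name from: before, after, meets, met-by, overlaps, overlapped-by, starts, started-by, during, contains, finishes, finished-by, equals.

soundcheck = [March 7, March 8]; compaction = [March 3, March 8].
Compare endpoints: soundcheck.start > compaction.start, soundcheck.start < compaction.end, soundcheck.end > compaction.start, soundcheck.end = compaction.end.
That pattern is 'finishes'.

finishes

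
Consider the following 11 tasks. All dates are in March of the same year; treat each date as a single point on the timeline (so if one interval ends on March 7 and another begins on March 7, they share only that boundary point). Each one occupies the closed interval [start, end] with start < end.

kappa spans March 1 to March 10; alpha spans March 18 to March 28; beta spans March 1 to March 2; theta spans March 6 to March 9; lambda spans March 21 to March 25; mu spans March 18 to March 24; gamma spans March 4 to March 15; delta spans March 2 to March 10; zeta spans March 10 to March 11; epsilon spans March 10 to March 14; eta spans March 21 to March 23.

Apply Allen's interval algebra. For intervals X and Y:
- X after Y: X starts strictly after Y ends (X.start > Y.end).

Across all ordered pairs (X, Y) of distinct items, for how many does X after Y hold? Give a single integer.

Checking all 110 ordered pairs for relation 'after'; matching pairs in alphabetical order:
(alpha, beta): alpha after beta ✓
(alpha, delta): alpha after delta ✓
(alpha, epsilon): alpha after epsilon ✓
(alpha, gamma): alpha after gamma ✓
(alpha, kappa): alpha after kappa ✓
(alpha, theta): alpha after theta ✓
(alpha, zeta): alpha after zeta ✓
(epsilon, beta): epsilon after beta ✓
(epsilon, theta): epsilon after theta ✓
(eta, beta): eta after beta ✓
(eta, delta): eta after delta ✓
(eta, epsilon): eta after epsilon ✓
(eta, gamma): eta after gamma ✓
(eta, kappa): eta after kappa ✓
(eta, theta): eta after theta ✓
(eta, zeta): eta after zeta ✓
(gamma, beta): gamma after beta ✓
(lambda, beta): lambda after beta ✓
(lambda, delta): lambda after delta ✓
(lambda, epsilon): lambda after epsilon ✓
(lambda, gamma): lambda after gamma ✓
(lambda, kappa): lambda after kappa ✓
(lambda, theta): lambda after theta ✓
(lambda, zeta): lambda after zeta ✓
... plus 10 further pairs not listed.
Count: 34.

34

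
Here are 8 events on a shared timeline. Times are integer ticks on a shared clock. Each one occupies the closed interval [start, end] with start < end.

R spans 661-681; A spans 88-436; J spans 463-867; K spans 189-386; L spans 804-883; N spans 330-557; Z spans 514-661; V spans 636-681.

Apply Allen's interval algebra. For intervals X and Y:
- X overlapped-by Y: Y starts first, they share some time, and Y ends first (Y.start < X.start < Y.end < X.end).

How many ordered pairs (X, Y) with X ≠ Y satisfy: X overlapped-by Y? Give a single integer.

Checking all 56 ordered pairs for relation 'overlapped-by'; matching pairs in alphabetical order:
(J, N): J overlapped-by N ✓
(L, J): L overlapped-by J ✓
(N, A): N overlapped-by A ✓
(N, K): N overlapped-by K ✓
(V, Z): V overlapped-by Z ✓
(Z, N): Z overlapped-by N ✓
Count: 6.

6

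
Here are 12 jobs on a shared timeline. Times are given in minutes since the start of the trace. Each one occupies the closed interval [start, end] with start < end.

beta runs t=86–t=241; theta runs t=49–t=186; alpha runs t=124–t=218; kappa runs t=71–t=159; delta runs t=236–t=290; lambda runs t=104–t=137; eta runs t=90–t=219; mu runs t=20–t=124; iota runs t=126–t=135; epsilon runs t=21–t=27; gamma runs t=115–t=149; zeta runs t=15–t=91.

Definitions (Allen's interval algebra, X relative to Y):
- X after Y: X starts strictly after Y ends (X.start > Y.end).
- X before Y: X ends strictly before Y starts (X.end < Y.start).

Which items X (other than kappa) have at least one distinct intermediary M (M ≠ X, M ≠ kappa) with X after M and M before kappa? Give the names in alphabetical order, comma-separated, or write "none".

Target kappa = [t=71, t=159].
Intermediaries M with M before kappa: epsilon.
Via epsilon — items with X after epsilon: alpha, beta, delta, eta, gamma, iota, lambda, theta.
Union: alpha, beta, delta, eta, gamma, iota, lambda, theta.

alpha, beta, delta, eta, gamma, iota, lambda, theta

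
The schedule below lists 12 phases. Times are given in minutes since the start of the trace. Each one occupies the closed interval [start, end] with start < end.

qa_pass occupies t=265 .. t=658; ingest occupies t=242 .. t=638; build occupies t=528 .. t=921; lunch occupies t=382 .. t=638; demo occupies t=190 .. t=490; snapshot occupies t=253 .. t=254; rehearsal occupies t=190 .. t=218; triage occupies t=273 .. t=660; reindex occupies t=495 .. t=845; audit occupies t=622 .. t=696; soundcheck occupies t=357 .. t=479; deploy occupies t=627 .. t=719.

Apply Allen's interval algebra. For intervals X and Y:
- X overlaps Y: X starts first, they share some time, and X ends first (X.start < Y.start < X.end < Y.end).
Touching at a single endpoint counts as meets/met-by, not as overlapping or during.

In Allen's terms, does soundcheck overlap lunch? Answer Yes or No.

Yes

soundcheck = [t=357, t=479], lunch = [t=382, t=638].
Actual relation of soundcheck to lunch: overlaps.
Asked whether 'overlaps' holds → Yes.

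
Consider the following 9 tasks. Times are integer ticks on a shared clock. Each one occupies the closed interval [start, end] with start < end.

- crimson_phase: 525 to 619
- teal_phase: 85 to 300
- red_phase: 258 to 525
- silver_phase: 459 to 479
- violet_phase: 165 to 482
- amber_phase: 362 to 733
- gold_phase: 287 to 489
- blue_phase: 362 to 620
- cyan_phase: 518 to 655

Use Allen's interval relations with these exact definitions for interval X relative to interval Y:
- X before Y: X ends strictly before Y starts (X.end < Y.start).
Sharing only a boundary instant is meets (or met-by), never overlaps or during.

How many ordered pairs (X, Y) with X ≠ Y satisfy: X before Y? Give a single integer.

Checking all 72 ordered pairs for relation 'before'; matching pairs in alphabetical order:
(gold_phase, crimson_phase): gold_phase before crimson_phase ✓
(gold_phase, cyan_phase): gold_phase before cyan_phase ✓
(silver_phase, crimson_phase): silver_phase before crimson_phase ✓
(silver_phase, cyan_phase): silver_phase before cyan_phase ✓
(teal_phase, amber_phase): teal_phase before amber_phase ✓
(teal_phase, blue_phase): teal_phase before blue_phase ✓
(teal_phase, crimson_phase): teal_phase before crimson_phase ✓
(teal_phase, cyan_phase): teal_phase before cyan_phase ✓
(teal_phase, silver_phase): teal_phase before silver_phase ✓
(violet_phase, crimson_phase): violet_phase before crimson_phase ✓
(violet_phase, cyan_phase): violet_phase before cyan_phase ✓
Count: 11.

11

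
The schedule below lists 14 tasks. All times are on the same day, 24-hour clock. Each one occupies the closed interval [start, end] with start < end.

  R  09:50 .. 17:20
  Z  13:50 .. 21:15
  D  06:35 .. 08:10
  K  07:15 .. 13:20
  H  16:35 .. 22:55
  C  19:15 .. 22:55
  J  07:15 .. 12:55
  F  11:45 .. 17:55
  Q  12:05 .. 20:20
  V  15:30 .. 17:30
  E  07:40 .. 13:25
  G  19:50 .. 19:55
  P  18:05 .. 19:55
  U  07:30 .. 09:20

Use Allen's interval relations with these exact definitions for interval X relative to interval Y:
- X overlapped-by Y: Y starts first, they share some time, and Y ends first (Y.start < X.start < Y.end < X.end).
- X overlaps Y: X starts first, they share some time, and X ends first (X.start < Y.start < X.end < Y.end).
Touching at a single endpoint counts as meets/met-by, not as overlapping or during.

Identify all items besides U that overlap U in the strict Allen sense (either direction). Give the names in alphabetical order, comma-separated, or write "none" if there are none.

Target U = [07:30, 09:20].
C [19:15, 22:55] → after → no.
D [06:35, 08:10] → overlaps → yes.
E [07:40, 13:25] → overlapped-by → yes.
F [11:45, 17:55] → after → no.
G [19:50, 19:55] → after → no.
H [16:35, 22:55] → after → no.
J [07:15, 12:55] → contains → no.
K [07:15, 13:20] → contains → no.
P [18:05, 19:55] → after → no.
Q [12:05, 20:20] → after → no.
R [09:50, 17:20] → after → no.
V [15:30, 17:30] → after → no.
Z [13:50, 21:15] → after → no.
Result: D, E.

D, E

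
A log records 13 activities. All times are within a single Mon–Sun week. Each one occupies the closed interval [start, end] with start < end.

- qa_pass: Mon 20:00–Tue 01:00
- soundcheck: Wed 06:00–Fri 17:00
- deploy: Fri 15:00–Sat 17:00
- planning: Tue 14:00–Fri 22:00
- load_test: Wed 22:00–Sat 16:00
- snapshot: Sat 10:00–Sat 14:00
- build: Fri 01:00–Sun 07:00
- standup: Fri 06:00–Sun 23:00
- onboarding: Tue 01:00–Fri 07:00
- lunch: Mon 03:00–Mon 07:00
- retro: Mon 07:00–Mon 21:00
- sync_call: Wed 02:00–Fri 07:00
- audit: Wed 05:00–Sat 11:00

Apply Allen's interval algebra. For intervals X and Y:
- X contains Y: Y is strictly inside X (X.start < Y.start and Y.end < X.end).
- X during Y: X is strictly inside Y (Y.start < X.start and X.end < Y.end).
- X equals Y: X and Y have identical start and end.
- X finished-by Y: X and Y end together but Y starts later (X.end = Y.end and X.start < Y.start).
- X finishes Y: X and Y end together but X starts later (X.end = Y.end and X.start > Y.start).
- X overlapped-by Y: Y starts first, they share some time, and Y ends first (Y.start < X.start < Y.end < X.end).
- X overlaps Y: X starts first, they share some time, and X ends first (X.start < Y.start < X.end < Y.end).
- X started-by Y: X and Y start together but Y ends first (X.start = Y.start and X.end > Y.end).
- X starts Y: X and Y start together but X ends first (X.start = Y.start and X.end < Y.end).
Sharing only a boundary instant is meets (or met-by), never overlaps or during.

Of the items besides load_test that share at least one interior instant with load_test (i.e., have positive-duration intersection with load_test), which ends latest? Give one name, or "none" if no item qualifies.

standup

Target load_test = [Wed 22:00, Sat 16:00].
audit [Wed 05:00, Sat 11:00] → overlaps → candidate.
build [Fri 01:00, Sun 07:00] → overlapped-by → candidate.
deploy [Fri 15:00, Sat 17:00] → overlapped-by → candidate.
lunch [Mon 03:00, Mon 07:00] → before → excluded.
onboarding [Tue 01:00, Fri 07:00] → overlaps → candidate.
planning [Tue 14:00, Fri 22:00] → overlaps → candidate.
qa_pass [Mon 20:00, Tue 01:00] → before → excluded.
retro [Mon 07:00, Mon 21:00] → before → excluded.
snapshot [Sat 10:00, Sat 14:00] → during → candidate.
soundcheck [Wed 06:00, Fri 17:00] → overlaps → candidate.
standup [Fri 06:00, Sun 23:00] → overlapped-by → candidate.
sync_call [Wed 02:00, Fri 07:00] → overlaps → candidate.
Among candidates, latest end is Sun 23:00 → standup.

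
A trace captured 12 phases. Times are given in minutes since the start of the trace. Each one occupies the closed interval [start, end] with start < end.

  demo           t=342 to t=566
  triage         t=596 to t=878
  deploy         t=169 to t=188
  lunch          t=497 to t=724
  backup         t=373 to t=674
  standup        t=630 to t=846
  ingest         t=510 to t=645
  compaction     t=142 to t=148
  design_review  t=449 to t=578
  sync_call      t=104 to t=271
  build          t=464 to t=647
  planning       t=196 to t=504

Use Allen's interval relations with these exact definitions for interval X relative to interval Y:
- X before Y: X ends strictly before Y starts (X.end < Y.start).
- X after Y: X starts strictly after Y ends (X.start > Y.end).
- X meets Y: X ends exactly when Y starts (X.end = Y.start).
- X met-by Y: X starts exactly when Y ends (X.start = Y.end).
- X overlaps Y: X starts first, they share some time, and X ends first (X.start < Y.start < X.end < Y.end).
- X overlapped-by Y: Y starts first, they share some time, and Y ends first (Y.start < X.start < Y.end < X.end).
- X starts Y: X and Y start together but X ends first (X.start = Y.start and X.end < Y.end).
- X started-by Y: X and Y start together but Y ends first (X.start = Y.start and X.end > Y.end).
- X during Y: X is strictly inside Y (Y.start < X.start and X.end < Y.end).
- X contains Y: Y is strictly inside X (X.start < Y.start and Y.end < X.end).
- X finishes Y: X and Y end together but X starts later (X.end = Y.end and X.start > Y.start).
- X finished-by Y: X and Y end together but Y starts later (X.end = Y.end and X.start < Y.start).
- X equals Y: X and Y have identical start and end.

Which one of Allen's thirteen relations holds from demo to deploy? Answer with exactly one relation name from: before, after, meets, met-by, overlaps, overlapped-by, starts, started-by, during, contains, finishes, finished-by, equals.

demo = [t=342, t=566]; deploy = [t=169, t=188].
Compare endpoints: demo.start > deploy.start, demo.start > deploy.end, demo.end > deploy.start, demo.end > deploy.end.
That pattern is 'after'.

after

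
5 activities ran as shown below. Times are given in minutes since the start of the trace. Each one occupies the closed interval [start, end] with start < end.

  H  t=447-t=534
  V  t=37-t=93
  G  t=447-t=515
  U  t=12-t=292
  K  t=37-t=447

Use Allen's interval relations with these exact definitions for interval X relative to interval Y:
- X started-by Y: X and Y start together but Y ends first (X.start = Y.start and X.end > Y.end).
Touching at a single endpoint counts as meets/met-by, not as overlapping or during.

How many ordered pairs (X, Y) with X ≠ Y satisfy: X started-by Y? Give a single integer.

2

Checking all 20 ordered pairs for relation 'started-by'; matching pairs in alphabetical order:
(H, G): H started-by G ✓
(K, V): K started-by V ✓
Count: 2.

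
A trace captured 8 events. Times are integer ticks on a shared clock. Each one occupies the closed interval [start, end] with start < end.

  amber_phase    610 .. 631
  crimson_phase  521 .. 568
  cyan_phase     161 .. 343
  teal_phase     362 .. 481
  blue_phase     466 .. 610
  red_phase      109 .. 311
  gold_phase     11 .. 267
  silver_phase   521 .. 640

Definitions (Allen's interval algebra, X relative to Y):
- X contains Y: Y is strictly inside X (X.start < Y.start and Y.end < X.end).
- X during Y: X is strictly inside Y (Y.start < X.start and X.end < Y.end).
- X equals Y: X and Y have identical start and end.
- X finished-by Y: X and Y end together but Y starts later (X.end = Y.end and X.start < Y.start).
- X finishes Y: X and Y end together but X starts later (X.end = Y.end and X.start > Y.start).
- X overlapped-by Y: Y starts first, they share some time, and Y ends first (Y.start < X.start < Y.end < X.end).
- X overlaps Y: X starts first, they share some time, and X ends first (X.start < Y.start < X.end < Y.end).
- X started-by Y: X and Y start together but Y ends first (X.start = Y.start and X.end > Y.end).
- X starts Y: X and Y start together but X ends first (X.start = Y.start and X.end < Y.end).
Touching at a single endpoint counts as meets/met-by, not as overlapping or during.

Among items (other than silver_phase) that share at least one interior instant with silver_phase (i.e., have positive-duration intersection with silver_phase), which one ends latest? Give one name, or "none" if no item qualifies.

Target silver_phase = [521, 640].
amber_phase [610, 631] → during → candidate.
blue_phase [466, 610] → overlaps → candidate.
crimson_phase [521, 568] → starts → candidate.
cyan_phase [161, 343] → before → excluded.
gold_phase [11, 267] → before → excluded.
red_phase [109, 311] → before → excluded.
teal_phase [362, 481] → before → excluded.
Among candidates, latest end is 631 → amber_phase.

amber_phase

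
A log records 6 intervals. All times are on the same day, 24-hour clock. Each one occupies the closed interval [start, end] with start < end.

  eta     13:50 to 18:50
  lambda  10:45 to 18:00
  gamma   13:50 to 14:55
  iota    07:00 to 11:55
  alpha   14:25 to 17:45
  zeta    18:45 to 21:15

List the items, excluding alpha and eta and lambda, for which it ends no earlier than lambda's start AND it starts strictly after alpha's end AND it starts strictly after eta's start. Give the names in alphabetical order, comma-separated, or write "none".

Conditions: its end is no earlier than lambda's start (X.end >= 10:45) AND its start is strictly after alpha's end (X.start > 17:45) AND its start is strictly after eta's start (X.start > 13:50).
gamma: end 14:55 >= 10:45? ✓; start 13:50 > 17:45? ✗; start 13:50 > 13:50? ✗ → no.
iota: end 11:55 >= 10:45? ✓; start 07:00 > 17:45? ✗; start 07:00 > 13:50? ✗ → no.
zeta: end 21:15 >= 10:45? ✓; start 18:45 > 17:45? ✓; start 18:45 > 13:50? ✓ → yes.
Result: zeta.

zeta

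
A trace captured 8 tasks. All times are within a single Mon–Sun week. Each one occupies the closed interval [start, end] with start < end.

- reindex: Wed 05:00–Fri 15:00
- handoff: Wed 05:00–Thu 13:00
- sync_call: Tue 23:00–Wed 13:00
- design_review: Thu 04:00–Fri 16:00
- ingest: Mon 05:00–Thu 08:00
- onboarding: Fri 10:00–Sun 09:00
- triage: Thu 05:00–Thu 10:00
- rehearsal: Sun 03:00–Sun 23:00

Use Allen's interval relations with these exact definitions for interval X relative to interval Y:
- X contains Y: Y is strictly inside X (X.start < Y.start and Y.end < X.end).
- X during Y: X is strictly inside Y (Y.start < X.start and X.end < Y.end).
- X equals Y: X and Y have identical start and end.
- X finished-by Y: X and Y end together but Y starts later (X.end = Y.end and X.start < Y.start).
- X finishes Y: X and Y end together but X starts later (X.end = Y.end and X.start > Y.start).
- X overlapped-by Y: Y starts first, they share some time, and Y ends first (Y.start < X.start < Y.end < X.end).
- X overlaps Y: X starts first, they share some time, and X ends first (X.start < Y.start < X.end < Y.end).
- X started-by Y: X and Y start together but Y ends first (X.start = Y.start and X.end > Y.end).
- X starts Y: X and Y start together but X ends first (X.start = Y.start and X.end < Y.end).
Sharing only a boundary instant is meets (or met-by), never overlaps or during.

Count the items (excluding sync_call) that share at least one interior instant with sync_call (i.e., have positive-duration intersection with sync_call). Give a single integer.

Target sync_call = [Tue 23:00, Wed 13:00].
design_review [Thu 04:00, Fri 16:00] → after → no.
handoff [Wed 05:00, Thu 13:00] → overlapped-by → counts.
ingest [Mon 05:00, Thu 08:00] → contains → counts.
onboarding [Fri 10:00, Sun 09:00] → after → no.
rehearsal [Sun 03:00, Sun 23:00] → after → no.
reindex [Wed 05:00, Fri 15:00] → overlapped-by → counts.
triage [Thu 05:00, Thu 10:00] → after → no.
Total: 3.

3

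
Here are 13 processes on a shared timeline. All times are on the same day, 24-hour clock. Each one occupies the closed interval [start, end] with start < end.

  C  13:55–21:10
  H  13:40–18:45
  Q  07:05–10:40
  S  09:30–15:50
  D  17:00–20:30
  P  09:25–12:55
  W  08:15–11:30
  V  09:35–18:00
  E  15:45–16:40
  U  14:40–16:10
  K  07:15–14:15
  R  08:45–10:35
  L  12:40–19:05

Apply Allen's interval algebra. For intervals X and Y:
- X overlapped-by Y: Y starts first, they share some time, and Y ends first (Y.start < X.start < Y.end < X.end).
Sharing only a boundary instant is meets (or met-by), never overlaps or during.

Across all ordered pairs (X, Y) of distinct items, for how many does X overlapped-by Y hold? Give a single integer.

Checking all 156 ordered pairs for relation 'overlapped-by'; matching pairs in alphabetical order:
(C, H): C overlapped-by H ✓
(C, K): C overlapped-by K ✓
(C, L): C overlapped-by L ✓
(C, S): C overlapped-by S ✓
(C, V): C overlapped-by V ✓
(D, H): D overlapped-by H ✓
(D, L): D overlapped-by L ✓
(D, V): D overlapped-by V ✓
(E, S): E overlapped-by S ✓
(E, U): E overlapped-by U ✓
(H, K): H overlapped-by K ✓
(H, S): H overlapped-by S ✓
(H, V): H overlapped-by V ✓
(K, Q): K overlapped-by Q ✓
(L, K): L overlapped-by K ✓
(L, P): L overlapped-by P ✓
(L, S): L overlapped-by S ✓
(L, V): L overlapped-by V ✓
(P, Q): P overlapped-by Q ✓
(P, R): P overlapped-by R ✓
(P, W): P overlapped-by W ✓
(S, K): S overlapped-by K ✓
(S, P): S overlapped-by P ✓
(S, Q): S overlapped-by Q ✓
... plus 10 further pairs not listed.
Count: 34.

34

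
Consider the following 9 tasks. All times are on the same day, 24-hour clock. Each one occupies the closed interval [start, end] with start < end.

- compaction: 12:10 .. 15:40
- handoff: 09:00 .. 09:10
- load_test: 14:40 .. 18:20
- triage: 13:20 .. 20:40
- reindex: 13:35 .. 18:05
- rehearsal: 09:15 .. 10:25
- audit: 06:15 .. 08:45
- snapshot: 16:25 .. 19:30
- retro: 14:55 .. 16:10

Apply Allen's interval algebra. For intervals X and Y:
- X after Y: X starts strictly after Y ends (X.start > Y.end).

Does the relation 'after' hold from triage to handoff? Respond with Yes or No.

Yes

triage = [13:20, 20:40], handoff = [09:00, 09:10].
Actual relation of triage to handoff: after.
Asked whether 'after' holds → Yes.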